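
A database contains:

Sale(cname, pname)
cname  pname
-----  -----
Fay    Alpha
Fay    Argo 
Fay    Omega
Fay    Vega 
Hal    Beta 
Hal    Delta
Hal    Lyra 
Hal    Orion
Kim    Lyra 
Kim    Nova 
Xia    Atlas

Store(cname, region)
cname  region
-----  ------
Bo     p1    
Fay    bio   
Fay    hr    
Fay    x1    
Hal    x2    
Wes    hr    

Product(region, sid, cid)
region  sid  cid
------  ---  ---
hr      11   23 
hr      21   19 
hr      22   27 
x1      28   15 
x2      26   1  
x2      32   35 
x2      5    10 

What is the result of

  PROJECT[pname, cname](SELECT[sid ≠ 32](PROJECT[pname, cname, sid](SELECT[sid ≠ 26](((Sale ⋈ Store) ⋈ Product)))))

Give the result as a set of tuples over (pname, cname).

{(Alpha, Fay), (Argo, Fay), (Beta, Hal), (Delta, Hal), (Lyra, Hal), (Omega, Fay), (Orion, Hal), (Vega, Fay)}

Sale ⋈ Store (natural join on cname): {(Fay, Alpha, bio), (Fay, Alpha, hr), (Fay, Alpha, x1), (Fay, Argo, bio), (Fay, Argo, hr), (Fay, Argo, x1), (Fay, Omega, bio), (Fay, Omega, hr), (Fay, Omega, x1), (Fay, Vega, bio), (Fay, Vega, hr), (Fay, Vega, x1), (Hal, Beta, x2), (Hal, Delta, x2), (Hal, Lyra, x2), (Hal, Orion, x2)}
(Sale ⋈ Store) ⋈ Product (natural join on region): {(Fay, Alpha, hr, 11, 23), (Fay, Alpha, hr, 21, 19), (Fay, Alpha, hr, 22, 27), (Fay, Alpha, x1, 28, 15), (Fay, Argo, hr, 11, 23), (Fay, Argo, hr, 21, 19), (Fay, Argo, hr, 22, 27), (Fay, Argo, x1, 28, 15), (Fay, Omega, hr, 11, 23), (Fay, Omega, hr, 21, 19), (Fay, Omega, hr, 22, 27), (Fay, Omega, x1, 28, 15), (Fay, Vega, hr, 11, 23), (Fay, Vega, hr, 21, 19), (Fay, Vega, hr, 22, 27), (Fay, Vega, x1, 28, 15), (Hal, Beta, x2, 26, 1), (Hal, Beta, x2, 32, 35), (Hal, Beta, x2, 5, 10), (Hal, Delta, x2, 26, 1), (Hal, Delta, x2, 32, 35), (Hal, Delta, x2, 5, 10), (Hal, Lyra, x2, 26, 1), (Hal, Lyra, x2, 32, 35), (Hal, Lyra, x2, 5, 10), (Hal, Orion, x2, 26, 1), (Hal, Orion, x2, 32, 35), (Hal, Orion, x2, 5, 10)}
Apply σ_{sid ≠ 26}; surviving tuples: {(Fay, Alpha, hr, 11, 23), (Fay, Alpha, hr, 21, 19), (Fay, Alpha, hr, 22, 27), (Fay, Alpha, x1, 28, 15), (Fay, Argo, hr, 11, 23), (Fay, Argo, hr, 21, 19), (Fay, Argo, hr, 22, 27), (Fay, Argo, x1, 28, 15), (Fay, Omega, hr, 11, 23), (Fay, Omega, hr, 21, 19), (Fay, Omega, hr, 22, 27), (Fay, Omega, x1, 28, 15), (Fay, Vega, hr, 11, 23), (Fay, Vega, hr, 21, 19), (Fay, Vega, hr, 22, 27), (Fay, Vega, x1, 28, 15), (Hal, Beta, x2, 32, 35), (Hal, Beta, x2, 5, 10), (Hal, Delta, x2, 32, 35), (Hal, Delta, x2, 5, 10), (Hal, Lyra, x2, 32, 35), (Hal, Lyra, x2, 5, 10), (Hal, Orion, x2, 32, 35), (Hal, Orion, x2, 5, 10)}
π_{pname, cname, sid} gives {(Alpha, Fay, 11), (Alpha, Fay, 21), (Alpha, Fay, 22), (Alpha, Fay, 28), (Argo, Fay, 11), (Argo, Fay, 21), (Argo, Fay, 22), (Argo, Fay, 28), (Beta, Hal, 32), (Beta, Hal, 5), (Delta, Hal, 32), (Delta, Hal, 5), (Lyra, Hal, 32), (Lyra, Hal, 5), (Omega, Fay, 11), (Omega, Fay, 21), (Omega, Fay, 22), (Omega, Fay, 28), (Orion, Hal, 32), (Orion, Hal, 5), (Vega, Fay, 11), (Vega, Fay, 21), (Vega, Fay, 22), (Vega, Fay, 28)}.
Apply σ_{sid ≠ 32}; surviving tuples: {(Alpha, Fay, 11), (Alpha, Fay, 21), (Alpha, Fay, 22), (Alpha, Fay, 28), (Argo, Fay, 11), (Argo, Fay, 21), (Argo, Fay, 22), (Argo, Fay, 28), (Beta, Hal, 5), (Delta, Hal, 5), (Lyra, Hal, 5), (Omega, Fay, 11), (Omega, Fay, 21), (Omega, Fay, 22), (Omega, Fay, 28), (Orion, Hal, 5), (Vega, Fay, 11), (Vega, Fay, 21), (Vega, Fay, 22), (Vega, Fay, 28)}
π_{pname, cname} gives {(Alpha, Fay), (Argo, Fay), (Beta, Hal), (Delta, Hal), (Lyra, Hal), (Omega, Fay), (Orion, Hal), (Vega, Fay)} (12 duplicate(s) eliminated).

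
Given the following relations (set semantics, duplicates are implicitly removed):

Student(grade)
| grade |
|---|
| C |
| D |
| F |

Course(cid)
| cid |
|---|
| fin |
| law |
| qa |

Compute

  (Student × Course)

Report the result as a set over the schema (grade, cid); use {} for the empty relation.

{(C, fin), (C, law), (C, qa), (D, fin), (D, law), (D, qa), (F, fin), (F, law), (F, qa)}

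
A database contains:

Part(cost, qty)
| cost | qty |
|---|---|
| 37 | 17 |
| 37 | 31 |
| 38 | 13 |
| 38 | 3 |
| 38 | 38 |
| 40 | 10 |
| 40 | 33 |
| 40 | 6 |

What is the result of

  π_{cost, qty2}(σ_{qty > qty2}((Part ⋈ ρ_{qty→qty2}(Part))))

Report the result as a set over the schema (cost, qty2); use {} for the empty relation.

{(37, 17), (38, 13), (38, 3), (40, 10), (40, 6)}

ρ[qty→qty2]: schema becomes (cost, qty2); tuples unchanged.
Part ⋈ ρ_{qty→qty2}(Part) (natural join on cost): {(37, 17, 17), (37, 17, 31), (37, 31, 17), (37, 31, 31), (38, 13, 13), (38, 13, 3), (38, 13, 38), (38, 3, 13), (38, 3, 3), (38, 3, 38), (38, 38, 13), (38, 38, 3), (38, 38, 38), (40, 10, 10), (40, 10, 33), (40, 10, 6), (40, 33, 10), (40, 33, 33), (40, 33, 6), (40, 6, 10), (40, 6, 33), (40, 6, 6)}
σ[qty > qty2]: keep tuples satisfying qty > qty2 → {(37, 31, 17), (38, 13, 3), (38, 38, 13), (38, 38, 3), (40, 10, 6), (40, 33, 10), (40, 33, 6)}
π_{cost, qty2} gives {(37, 17), (38, 13), (38, 3), (40, 10), (40, 6)} (2 duplicate(s) eliminated).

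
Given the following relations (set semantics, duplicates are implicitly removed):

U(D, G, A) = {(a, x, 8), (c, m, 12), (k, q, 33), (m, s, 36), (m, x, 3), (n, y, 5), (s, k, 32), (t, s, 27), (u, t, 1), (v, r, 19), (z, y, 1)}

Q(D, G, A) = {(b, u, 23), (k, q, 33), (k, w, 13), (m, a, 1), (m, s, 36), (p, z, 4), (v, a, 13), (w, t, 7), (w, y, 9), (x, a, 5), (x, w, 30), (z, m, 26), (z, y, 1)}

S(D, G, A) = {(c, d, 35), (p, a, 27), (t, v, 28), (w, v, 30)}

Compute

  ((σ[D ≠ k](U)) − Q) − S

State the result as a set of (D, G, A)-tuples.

{(a, x, 8), (c, m, 12), (m, x, 3), (n, y, 5), (s, k, 32), (t, s, 27), (u, t, 1), (v, r, 19)}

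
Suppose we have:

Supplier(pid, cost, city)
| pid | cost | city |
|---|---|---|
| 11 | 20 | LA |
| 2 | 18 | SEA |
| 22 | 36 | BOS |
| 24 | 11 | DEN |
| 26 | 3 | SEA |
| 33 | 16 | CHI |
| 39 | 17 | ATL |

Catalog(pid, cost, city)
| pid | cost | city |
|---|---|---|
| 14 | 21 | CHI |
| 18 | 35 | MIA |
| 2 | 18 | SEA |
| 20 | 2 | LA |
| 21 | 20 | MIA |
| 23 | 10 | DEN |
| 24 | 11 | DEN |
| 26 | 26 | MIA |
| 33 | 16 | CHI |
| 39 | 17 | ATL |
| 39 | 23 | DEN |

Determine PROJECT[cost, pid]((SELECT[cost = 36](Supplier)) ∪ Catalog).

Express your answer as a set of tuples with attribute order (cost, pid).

{(10, 23), (11, 24), (16, 33), (17, 39), (18, 2), (2, 20), (20, 21), (21, 14), (23, 39), (26, 26), (35, 18), (36, 22)}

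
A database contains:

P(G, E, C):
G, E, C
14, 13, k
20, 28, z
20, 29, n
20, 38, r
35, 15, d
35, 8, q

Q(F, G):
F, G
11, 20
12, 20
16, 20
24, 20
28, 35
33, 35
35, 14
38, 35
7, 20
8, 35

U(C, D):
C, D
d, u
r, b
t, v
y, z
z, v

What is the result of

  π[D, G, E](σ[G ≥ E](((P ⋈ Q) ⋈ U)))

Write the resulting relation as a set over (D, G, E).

P ⋈ Q (natural join on G): {(14, 13, k, 35), (20, 28, z, 11), (20, 28, z, 12), (20, 28, z, 16), (20, 28, z, 24), (20, 28, z, 7), (20, 29, n, 11), (20, 29, n, 12), (20, 29, n, 16), (20, 29, n, 24), (20, 29, n, 7), (20, 38, r, 11), (20, 38, r, 12), (20, 38, r, 16), (20, 38, r, 24), (20, 38, r, 7), (35, 15, d, 28), (35, 15, d, 33), (35, 15, d, 38), (35, 15, d, 8), (35, 8, q, 28), (35, 8, q, 33), (35, 8, q, 38), (35, 8, q, 8)}
(P ⋈ Q) ⋈ U (natural join on C): {(20, 28, z, 11, v), (20, 28, z, 12, v), (20, 28, z, 16, v), (20, 28, z, 24, v), (20, 28, z, 7, v), (20, 38, r, 11, b), (20, 38, r, 12, b), (20, 38, r, 16, b), (20, 38, r, 24, b), (20, 38, r, 7, b), (35, 15, d, 28, u), (35, 15, d, 33, u), (35, 15, d, 38, u), (35, 15, d, 8, u)}
Apply σ_{G ≥ E}; surviving tuples: {(35, 15, d, 28, u), (35, 15, d, 33, u), (35, 15, d, 38, u), (35, 15, d, 8, u)}
π_{D, G, E} gives {(u, 35, 15)} (3 duplicate(s) eliminated).

{(u, 35, 15)}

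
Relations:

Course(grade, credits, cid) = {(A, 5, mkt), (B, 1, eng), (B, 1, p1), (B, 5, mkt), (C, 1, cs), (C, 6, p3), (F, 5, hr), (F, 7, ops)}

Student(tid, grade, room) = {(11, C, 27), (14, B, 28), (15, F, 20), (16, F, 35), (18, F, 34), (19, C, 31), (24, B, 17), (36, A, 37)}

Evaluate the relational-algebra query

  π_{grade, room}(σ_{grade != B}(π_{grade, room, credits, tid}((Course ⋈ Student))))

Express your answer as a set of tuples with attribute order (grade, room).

{(A, 37), (C, 27), (C, 31), (F, 20), (F, 34), (F, 35)}

Course ⋈ Student (natural join on grade): {(A, 5, mkt, 36, 37), (B, 1, eng, 14, 28), (B, 1, eng, 24, 17), (B, 1, p1, 14, 28), (B, 1, p1, 24, 17), (B, 5, mkt, 14, 28), (B, 5, mkt, 24, 17), (C, 1, cs, 11, 27), (C, 1, cs, 19, 31), (C, 6, p3, 11, 27), (C, 6, p3, 19, 31), (F, 5, hr, 15, 20), (F, 5, hr, 16, 35), (F, 5, hr, 18, 34), (F, 7, ops, 15, 20), (F, 7, ops, 16, 35), (F, 7, ops, 18, 34)}
Keep only column(s) grade, room, credits, tid (2 duplicate(s) eliminated): {(A, 37, 5, 36), (B, 17, 1, 24), (B, 17, 5, 24), (B, 28, 1, 14), (B, 28, 5, 14), (C, 27, 1, 11), (C, 27, 6, 11), (C, 31, 1, 19), (C, 31, 6, 19), (F, 20, 5, 15), (F, 20, 7, 15), (F, 34, 5, 18), (F, 34, 7, 18), (F, 35, 5, 16), (F, 35, 7, 16)}
σ[grade != B]: keep tuples satisfying grade != B → {(A, 37, 5, 36), (C, 27, 1, 11), (C, 27, 6, 11), (C, 31, 1, 19), (C, 31, 6, 19), (F, 20, 5, 15), (F, 20, 7, 15), (F, 34, 5, 18), (F, 34, 7, 18), (F, 35, 5, 16), (F, 35, 7, 16)}
Keep only column(s) grade, room (5 duplicate(s) eliminated): {(A, 37), (C, 27), (C, 31), (F, 20), (F, 34), (F, 35)}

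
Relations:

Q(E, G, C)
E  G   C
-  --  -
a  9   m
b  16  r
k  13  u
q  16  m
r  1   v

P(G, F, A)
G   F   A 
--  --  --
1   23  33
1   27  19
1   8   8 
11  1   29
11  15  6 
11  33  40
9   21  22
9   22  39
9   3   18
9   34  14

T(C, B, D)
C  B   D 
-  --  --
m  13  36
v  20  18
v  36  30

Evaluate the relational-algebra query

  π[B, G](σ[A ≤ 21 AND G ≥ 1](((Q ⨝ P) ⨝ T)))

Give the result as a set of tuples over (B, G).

Joining Q and P on G yields {(a, 9, m, 21, 22), (a, 9, m, 22, 39), (a, 9, m, 3, 18), (a, 9, m, 34, 14), (r, 1, v, 23, 33), (r, 1, v, 27, 19), (r, 1, v, 8, 8)}.
Joining (Q ⨝ P) and T on C yields {(a, 9, m, 21, 22, 13, 36), (a, 9, m, 22, 39, 13, 36), (a, 9, m, 3, 18, 13, 36), (a, 9, m, 34, 14, 13, 36), (r, 1, v, 23, 33, 20, 18), (r, 1, v, 23, 33, 36, 30), (r, 1, v, 27, 19, 20, 18), (r, 1, v, 27, 19, 36, 30), (r, 1, v, 8, 8, 20, 18), (r, 1, v, 8, 8, 36, 30)}.
Apply σ_{A ≤ 21 AND G ≥ 1}; surviving tuples: {(a, 9, m, 3, 18, 13, 36), (a, 9, m, 34, 14, 13, 36), (r, 1, v, 27, 19, 20, 18), (r, 1, v, 27, 19, 36, 30), (r, 1, v, 8, 8, 20, 18), (r, 1, v, 8, 8, 36, 30)}
π_{B, G} gives {(13, 9), (20, 1), (36, 1)} (3 duplicate(s) eliminated).

{(13, 9), (20, 1), (36, 1)}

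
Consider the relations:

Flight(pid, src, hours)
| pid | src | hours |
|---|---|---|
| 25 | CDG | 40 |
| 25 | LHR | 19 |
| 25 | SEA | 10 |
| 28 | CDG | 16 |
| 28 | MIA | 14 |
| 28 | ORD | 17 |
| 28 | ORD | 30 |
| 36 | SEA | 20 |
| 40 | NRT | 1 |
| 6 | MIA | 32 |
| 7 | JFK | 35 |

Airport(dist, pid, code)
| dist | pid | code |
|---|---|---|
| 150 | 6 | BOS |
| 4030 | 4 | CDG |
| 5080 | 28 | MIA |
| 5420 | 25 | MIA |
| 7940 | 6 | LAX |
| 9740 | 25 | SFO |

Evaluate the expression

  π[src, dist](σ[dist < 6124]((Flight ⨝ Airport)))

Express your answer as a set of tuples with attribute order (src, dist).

{(CDG, 5080), (CDG, 5420), (LHR, 5420), (MIA, 150), (MIA, 5080), (ORD, 5080), (SEA, 5420)}

Joining Flight and Airport on pid yields {(25, CDG, 40, 5420, MIA), (25, CDG, 40, 9740, SFO), (25, LHR, 19, 5420, MIA), (25, LHR, 19, 9740, SFO), (25, SEA, 10, 5420, MIA), (25, SEA, 10, 9740, SFO), (28, CDG, 16, 5080, MIA), (28, MIA, 14, 5080, MIA), (28, ORD, 17, 5080, MIA), (28, ORD, 30, 5080, MIA), (6, MIA, 32, 150, BOS), (6, MIA, 32, 7940, LAX)}.
σ[dist < 6124]: keep tuples satisfying dist < 6124 → {(25, CDG, 40, 5420, MIA), (25, LHR, 19, 5420, MIA), (25, SEA, 10, 5420, MIA), (28, CDG, 16, 5080, MIA), (28, MIA, 14, 5080, MIA), (28, ORD, 17, 5080, MIA), (28, ORD, 30, 5080, MIA), (6, MIA, 32, 150, BOS)}
π_{src, dist} gives {(CDG, 5080), (CDG, 5420), (LHR, 5420), (MIA, 150), (MIA, 5080), (ORD, 5080), (SEA, 5420)} (1 duplicate(s) eliminated).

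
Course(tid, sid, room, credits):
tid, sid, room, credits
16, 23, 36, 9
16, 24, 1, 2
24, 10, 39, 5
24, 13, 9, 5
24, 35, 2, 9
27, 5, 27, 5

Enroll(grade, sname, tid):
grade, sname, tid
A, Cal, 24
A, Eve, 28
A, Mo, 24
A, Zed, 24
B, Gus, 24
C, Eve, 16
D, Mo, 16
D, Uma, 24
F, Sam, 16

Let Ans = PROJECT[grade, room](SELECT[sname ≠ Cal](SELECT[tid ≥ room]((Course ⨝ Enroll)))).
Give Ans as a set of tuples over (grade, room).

Joining Course and Enroll on tid yields {(16, 23, 36, 9, C, Eve), (16, 23, 36, 9, D, Mo), (16, 23, 36, 9, F, Sam), (16, 24, 1, 2, C, Eve), (16, 24, 1, 2, D, Mo), (16, 24, 1, 2, F, Sam), (24, 10, 39, 5, A, Cal), (24, 10, 39, 5, A, Mo), (24, 10, 39, 5, A, Zed), (24, 10, 39, 5, B, Gus), (24, 10, 39, 5, D, Uma), (24, 13, 9, 5, A, Cal), (24, 13, 9, 5, A, Mo), (24, 13, 9, 5, A, Zed), (24, 13, 9, 5, B, Gus), (24, 13, 9, 5, D, Uma), (24, 35, 2, 9, A, Cal), (24, 35, 2, 9, A, Mo), (24, 35, 2, 9, A, Zed), (24, 35, 2, 9, B, Gus), (24, 35, 2, 9, D, Uma)}.
σ[tid ≥ room]: keep tuples satisfying tid ≥ room → {(16, 24, 1, 2, C, Eve), (16, 24, 1, 2, D, Mo), (16, 24, 1, 2, F, Sam), (24, 13, 9, 5, A, Cal), (24, 13, 9, 5, A, Mo), (24, 13, 9, 5, A, Zed), (24, 13, 9, 5, B, Gus), (24, 13, 9, 5, D, Uma), (24, 35, 2, 9, A, Cal), (24, 35, 2, 9, A, Mo), (24, 35, 2, 9, A, Zed), (24, 35, 2, 9, B, Gus), (24, 35, 2, 9, D, Uma)}
σ[sname ≠ Cal]: keep tuples satisfying sname ≠ Cal → {(16, 24, 1, 2, C, Eve), (16, 24, 1, 2, D, Mo), (16, 24, 1, 2, F, Sam), (24, 13, 9, 5, A, Mo), (24, 13, 9, 5, A, Zed), (24, 13, 9, 5, B, Gus), (24, 13, 9, 5, D, Uma), (24, 35, 2, 9, A, Mo), (24, 35, 2, 9, A, Zed), (24, 35, 2, 9, B, Gus), (24, 35, 2, 9, D, Uma)}
Projecting to grade, room (2 duplicate(s) eliminated): {(A, 2), (A, 9), (B, 2), (B, 9), (C, 1), (D, 1), (D, 2), (D, 9), (F, 1)}

{(A, 2), (A, 9), (B, 2), (B, 9), (C, 1), (D, 1), (D, 2), (D, 9), (F, 1)}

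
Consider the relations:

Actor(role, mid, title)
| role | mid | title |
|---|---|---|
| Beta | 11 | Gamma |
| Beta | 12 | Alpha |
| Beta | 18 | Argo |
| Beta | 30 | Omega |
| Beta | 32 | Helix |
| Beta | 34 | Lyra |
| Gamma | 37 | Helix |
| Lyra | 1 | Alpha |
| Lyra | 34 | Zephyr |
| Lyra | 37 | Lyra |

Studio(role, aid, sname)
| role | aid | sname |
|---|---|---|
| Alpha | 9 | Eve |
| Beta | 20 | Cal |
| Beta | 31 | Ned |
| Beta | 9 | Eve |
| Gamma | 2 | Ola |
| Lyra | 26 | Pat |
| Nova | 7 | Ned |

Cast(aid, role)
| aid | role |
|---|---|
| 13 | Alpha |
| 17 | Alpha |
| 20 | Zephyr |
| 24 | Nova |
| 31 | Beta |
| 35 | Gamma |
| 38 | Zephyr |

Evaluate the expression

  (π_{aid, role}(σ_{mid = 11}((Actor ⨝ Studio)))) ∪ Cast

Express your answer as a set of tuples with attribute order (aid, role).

Natural join on role: {(Beta, 11, Gamma, 20, Cal), (Beta, 11, Gamma, 31, Ned), (Beta, 11, Gamma, 9, Eve), (Beta, 12, Alpha, 20, Cal), (Beta, 12, Alpha, 31, Ned), (Beta, 12, Alpha, 9, Eve), (Beta, 18, Argo, 20, Cal), (Beta, 18, Argo, 31, Ned), (Beta, 18, Argo, 9, Eve), (Beta, 30, Omega, 20, Cal), (Beta, 30, Omega, 31, Ned), (Beta, 30, Omega, 9, Eve), (Beta, 32, Helix, 20, Cal), (Beta, 32, Helix, 31, Ned), (Beta, 32, Helix, 9, Eve), (Beta, 34, Lyra, 20, Cal), (Beta, 34, Lyra, 31, Ned), (Beta, 34, Lyra, 9, Eve), (Gamma, 37, Helix, 2, Ola), (Lyra, 1, Alpha, 26, Pat), (Lyra, 34, Zephyr, 26, Pat), (Lyra, 37, Lyra, 26, Pat)}
Apply σ_{mid = 11}; surviving tuples: {(Beta, 11, Gamma, 20, Cal), (Beta, 11, Gamma, 31, Ned), (Beta, 11, Gamma, 9, Eve)}
Keep only column(s) aid, role: {(20, Beta), (31, Beta), (9, Beta)}
Taking the union: {(13, Alpha), (17, Alpha), (20, Beta), (20, Zephyr), (24, Nova), (31, Beta), (35, Gamma), (38, Zephyr), (9, Beta)}

{(13, Alpha), (17, Alpha), (20, Beta), (20, Zephyr), (24, Nova), (31, Beta), (35, Gamma), (38, Zephyr), (9, Beta)}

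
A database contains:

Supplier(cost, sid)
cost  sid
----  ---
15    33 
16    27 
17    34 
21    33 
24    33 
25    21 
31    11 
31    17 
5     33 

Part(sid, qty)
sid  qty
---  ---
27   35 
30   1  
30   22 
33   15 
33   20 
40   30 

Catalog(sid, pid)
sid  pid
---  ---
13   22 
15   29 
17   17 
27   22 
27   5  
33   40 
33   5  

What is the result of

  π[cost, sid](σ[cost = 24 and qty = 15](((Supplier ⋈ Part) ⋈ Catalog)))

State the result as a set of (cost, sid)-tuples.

Natural join on sid: {(15, 33, 15), (15, 33, 20), (16, 27, 35), (21, 33, 15), (21, 33, 20), (24, 33, 15), (24, 33, 20), (5, 33, 15), (5, 33, 20)}
Natural join on sid: {(15, 33, 15, 40), (15, 33, 15, 5), (15, 33, 20, 40), (15, 33, 20, 5), (16, 27, 35, 22), (16, 27, 35, 5), (21, 33, 15, 40), (21, 33, 15, 5), (21, 33, 20, 40), (21, 33, 20, 5), (24, 33, 15, 40), (24, 33, 15, 5), (24, 33, 20, 40), (24, 33, 20, 5), (5, 33, 15, 40), (5, 33, 15, 5), (5, 33, 20, 40), (5, 33, 20, 5)}
σ[cost = 24 and qty = 15]: keep tuples satisfying cost = 24 and qty = 15 → {(24, 33, 15, 40), (24, 33, 15, 5)}
Keep only column(s) cost, sid (1 duplicate(s) eliminated): {(24, 33)}

{(24, 33)}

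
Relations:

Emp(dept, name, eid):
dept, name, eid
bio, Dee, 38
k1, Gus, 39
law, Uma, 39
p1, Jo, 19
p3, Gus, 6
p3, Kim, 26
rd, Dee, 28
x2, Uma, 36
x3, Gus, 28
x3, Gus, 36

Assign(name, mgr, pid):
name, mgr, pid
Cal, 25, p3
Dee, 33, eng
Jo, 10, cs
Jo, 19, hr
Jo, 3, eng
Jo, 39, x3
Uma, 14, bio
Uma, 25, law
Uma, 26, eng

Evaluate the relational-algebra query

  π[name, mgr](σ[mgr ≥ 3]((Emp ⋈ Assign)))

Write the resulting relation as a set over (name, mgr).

Joining Emp and Assign on name yields {(bio, Dee, 38, 33, eng), (law, Uma, 39, 14, bio), (law, Uma, 39, 25, law), (law, Uma, 39, 26, eng), (p1, Jo, 19, 10, cs), (p1, Jo, 19, 19, hr), (p1, Jo, 19, 3, eng), (p1, Jo, 19, 39, x3), (rd, Dee, 28, 33, eng), (x2, Uma, 36, 14, bio), (x2, Uma, 36, 25, law), (x2, Uma, 36, 26, eng)}.
Apply σ_{mgr ≥ 3}; surviving tuples: {(bio, Dee, 38, 33, eng), (law, Uma, 39, 14, bio), (law, Uma, 39, 25, law), (law, Uma, 39, 26, eng), (p1, Jo, 19, 10, cs), (p1, Jo, 19, 19, hr), (p1, Jo, 19, 3, eng), (p1, Jo, 19, 39, x3), (rd, Dee, 28, 33, eng), (x2, Uma, 36, 14, bio), (x2, Uma, 36, 25, law), (x2, Uma, 36, 26, eng)}
Projecting to name, mgr (4 duplicate(s) eliminated): {(Dee, 33), (Jo, 10), (Jo, 19), (Jo, 3), (Jo, 39), (Uma, 14), (Uma, 25), (Uma, 26)}

{(Dee, 33), (Jo, 10), (Jo, 19), (Jo, 3), (Jo, 39), (Uma, 14), (Uma, 25), (Uma, 26)}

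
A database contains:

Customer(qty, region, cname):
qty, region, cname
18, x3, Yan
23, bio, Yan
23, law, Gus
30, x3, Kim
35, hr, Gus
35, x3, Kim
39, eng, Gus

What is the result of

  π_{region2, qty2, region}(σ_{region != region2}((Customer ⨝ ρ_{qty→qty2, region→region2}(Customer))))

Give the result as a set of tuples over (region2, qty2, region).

{(bio, 23, x3), (eng, 39, hr), (eng, 39, law), (hr, 35, eng), (hr, 35, law), (law, 23, eng), (law, 23, hr), (x3, 18, bio)}

ρ[qty→qty2, region→region2]: schema becomes (qty2, region2, cname); tuples unchanged.
Natural join on cname: {(18, x3, Yan, 18, x3), (18, x3, Yan, 23, bio), (23, bio, Yan, 18, x3), (23, bio, Yan, 23, bio), (23, law, Gus, 23, law), (23, law, Gus, 35, hr), (23, law, Gus, 39, eng), (30, x3, Kim, 30, x3), (30, x3, Kim, 35, x3), (35, hr, Gus, 23, law), (35, hr, Gus, 35, hr), (35, hr, Gus, 39, eng), (35, x3, Kim, 30, x3), (35, x3, Kim, 35, x3), (39, eng, Gus, 23, law), (39, eng, Gus, 35, hr), (39, eng, Gus, 39, eng)}
Selection region != region2: {(18, x3, Yan, 23, bio), (23, bio, Yan, 18, x3), (23, law, Gus, 35, hr), (23, law, Gus, 39, eng), (35, hr, Gus, 23, law), (35, hr, Gus, 39, eng), (39, eng, Gus, 23, law), (39, eng, Gus, 35, hr)}
Projecting to region2, qty2, region: {(bio, 23, x3), (eng, 39, hr), (eng, 39, law), (hr, 35, eng), (hr, 35, law), (law, 23, eng), (law, 23, hr), (x3, 18, bio)}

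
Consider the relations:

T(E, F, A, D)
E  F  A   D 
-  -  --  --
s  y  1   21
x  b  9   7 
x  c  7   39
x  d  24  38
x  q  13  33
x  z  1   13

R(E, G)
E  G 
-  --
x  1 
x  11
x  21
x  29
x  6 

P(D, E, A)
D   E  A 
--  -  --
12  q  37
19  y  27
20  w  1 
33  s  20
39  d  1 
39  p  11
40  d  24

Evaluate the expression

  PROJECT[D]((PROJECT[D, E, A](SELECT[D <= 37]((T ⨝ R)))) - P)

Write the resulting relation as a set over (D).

{13, 33, 7}

T ⋈ R (natural join on E): {(x, b, 9, 7, 1), (x, b, 9, 7, 11), (x, b, 9, 7, 21), (x, b, 9, 7, 29), (x, b, 9, 7, 6), (x, c, 7, 39, 1), (x, c, 7, 39, 11), (x, c, 7, 39, 21), (x, c, 7, 39, 29), (x, c, 7, 39, 6), (x, d, 24, 38, 1), (x, d, 24, 38, 11), (x, d, 24, 38, 21), (x, d, 24, 38, 29), (x, d, 24, 38, 6), (x, q, 13, 33, 1), (x, q, 13, 33, 11), (x, q, 13, 33, 21), (x, q, 13, 33, 29), (x, q, 13, 33, 6), (x, z, 1, 13, 1), (x, z, 1, 13, 11), (x, z, 1, 13, 21), (x, z, 1, 13, 29), (x, z, 1, 13, 6)}
Filtering on D <= 37 leaves {(x, b, 9, 7, 1), (x, b, 9, 7, 11), (x, b, 9, 7, 21), (x, b, 9, 7, 29), (x, b, 9, 7, 6), (x, q, 13, 33, 1), (x, q, 13, 33, 11), (x, q, 13, 33, 21), (x, q, 13, 33, 29), (x, q, 13, 33, 6), (x, z, 1, 13, 1), (x, z, 1, 13, 11), (x, z, 1, 13, 21), (x, z, 1, 13, 29), (x, z, 1, 13, 6)}.
π[D, E, A]: project onto (D, E, A) (12 duplicate(s) eliminated) → {(13, x, 1), (33, x, 13), (7, x, 9)}
Taking the difference: {(13, x, 1), (33, x, 13), (7, x, 9)}
π[D]: project onto (D) → {13, 33, 7}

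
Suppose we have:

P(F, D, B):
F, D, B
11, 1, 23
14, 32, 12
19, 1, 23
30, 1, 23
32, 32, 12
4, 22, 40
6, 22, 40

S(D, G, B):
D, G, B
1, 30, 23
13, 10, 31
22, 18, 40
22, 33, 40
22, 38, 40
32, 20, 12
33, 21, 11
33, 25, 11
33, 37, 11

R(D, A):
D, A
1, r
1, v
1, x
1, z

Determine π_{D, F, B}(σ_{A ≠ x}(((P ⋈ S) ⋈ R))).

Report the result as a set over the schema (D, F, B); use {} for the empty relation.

{(1, 11, 23), (1, 19, 23), (1, 30, 23)}

Natural join on D, B: {(11, 1, 23, 30), (14, 32, 12, 20), (19, 1, 23, 30), (30, 1, 23, 30), (32, 32, 12, 20), (4, 22, 40, 18), (4, 22, 40, 33), (4, 22, 40, 38), (6, 22, 40, 18), (6, 22, 40, 33), (6, 22, 40, 38)}
Natural join on D: {(11, 1, 23, 30, r), (11, 1, 23, 30, v), (11, 1, 23, 30, x), (11, 1, 23, 30, z), (19, 1, 23, 30, r), (19, 1, 23, 30, v), (19, 1, 23, 30, x), (19, 1, 23, 30, z), (30, 1, 23, 30, r), (30, 1, 23, 30, v), (30, 1, 23, 30, x), (30, 1, 23, 30, z)}
Filtering on A ≠ x leaves {(11, 1, 23, 30, r), (11, 1, 23, 30, v), (11, 1, 23, 30, z), (19, 1, 23, 30, r), (19, 1, 23, 30, v), (19, 1, 23, 30, z), (30, 1, 23, 30, r), (30, 1, 23, 30, v), (30, 1, 23, 30, z)}.
π_{D, F, B} gives {(1, 11, 23), (1, 19, 23), (1, 30, 23)} (6 duplicate(s) eliminated).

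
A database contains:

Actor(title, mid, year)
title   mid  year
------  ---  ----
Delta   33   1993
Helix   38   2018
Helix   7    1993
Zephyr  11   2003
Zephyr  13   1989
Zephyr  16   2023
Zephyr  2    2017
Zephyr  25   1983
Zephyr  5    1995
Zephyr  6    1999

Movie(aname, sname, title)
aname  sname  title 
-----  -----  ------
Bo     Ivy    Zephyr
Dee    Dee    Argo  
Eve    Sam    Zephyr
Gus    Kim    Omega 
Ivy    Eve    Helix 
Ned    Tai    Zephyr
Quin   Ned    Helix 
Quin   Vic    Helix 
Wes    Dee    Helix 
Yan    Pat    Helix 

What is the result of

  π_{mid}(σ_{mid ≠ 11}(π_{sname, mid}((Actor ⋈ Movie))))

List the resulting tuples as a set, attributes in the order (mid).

{13, 16, 2, 25, 38, 5, 6, 7}

Joining Actor and Movie on title yields {(Helix, 38, 2018, Ivy, Eve), (Helix, 38, 2018, Quin, Ned), (Helix, 38, 2018, Quin, Vic), (Helix, 38, 2018, Wes, Dee), (Helix, 38, 2018, Yan, Pat), (Helix, 7, 1993, Ivy, Eve), (Helix, 7, 1993, Quin, Ned), (Helix, 7, 1993, Quin, Vic), (Helix, 7, 1993, Wes, Dee), (Helix, 7, 1993, Yan, Pat), (Zephyr, 11, 2003, Bo, Ivy), (Zephyr, 11, 2003, Eve, Sam), (Zephyr, 11, 2003, Ned, Tai), (Zephyr, 13, 1989, Bo, Ivy), (Zephyr, 13, 1989, Eve, Sam), (Zephyr, 13, 1989, Ned, Tai), (Zephyr, 16, 2023, Bo, Ivy), (Zephyr, 16, 2023, Eve, Sam), (Zephyr, 16, 2023, Ned, Tai), (Zephyr, 2, 2017, Bo, Ivy), (Zephyr, 2, 2017, Eve, Sam), (Zephyr, 2, 2017, Ned, Tai), (Zephyr, 25, 1983, Bo, Ivy), (Zephyr, 25, 1983, Eve, Sam), (Zephyr, 25, 1983, Ned, Tai), (Zephyr, 5, 1995, Bo, Ivy), (Zephyr, 5, 1995, Eve, Sam), (Zephyr, 5, 1995, Ned, Tai), (Zephyr, 6, 1999, Bo, Ivy), (Zephyr, 6, 1999, Eve, Sam), (Zephyr, 6, 1999, Ned, Tai)}.
π[sname, mid]: project onto (sname, mid) → {(Dee, 38), (Dee, 7), (Eve, 38), (Eve, 7), (Ivy, 11), (Ivy, 13), (Ivy, 16), (Ivy, 2), (Ivy, 25), (Ivy, 5), (Ivy, 6), (Ned, 38), (Ned, 7), (Pat, 38), (Pat, 7), (Sam, 11), (Sam, 13), (Sam, 16), (Sam, 2), (Sam, 25), (Sam, 5), (Sam, 6), (Tai, 11), (Tai, 13), (Tai, 16), (Tai, 2), (Tai, 25), (Tai, 5), (Tai, 6), (Vic, 38), (Vic, 7)}
σ[mid ≠ 11]: keep tuples satisfying mid ≠ 11 → {(Dee, 38), (Dee, 7), (Eve, 38), (Eve, 7), (Ivy, 13), (Ivy, 16), (Ivy, 2), (Ivy, 25), (Ivy, 5), (Ivy, 6), (Ned, 38), (Ned, 7), (Pat, 38), (Pat, 7), (Sam, 13), (Sam, 16), (Sam, 2), (Sam, 25), (Sam, 5), (Sam, 6), (Tai, 13), (Tai, 16), (Tai, 2), (Tai, 25), (Tai, 5), (Tai, 6), (Vic, 38), (Vic, 7)}
π[mid]: project onto (mid) (20 duplicate(s) eliminated) → {13, 16, 2, 25, 38, 5, 6, 7}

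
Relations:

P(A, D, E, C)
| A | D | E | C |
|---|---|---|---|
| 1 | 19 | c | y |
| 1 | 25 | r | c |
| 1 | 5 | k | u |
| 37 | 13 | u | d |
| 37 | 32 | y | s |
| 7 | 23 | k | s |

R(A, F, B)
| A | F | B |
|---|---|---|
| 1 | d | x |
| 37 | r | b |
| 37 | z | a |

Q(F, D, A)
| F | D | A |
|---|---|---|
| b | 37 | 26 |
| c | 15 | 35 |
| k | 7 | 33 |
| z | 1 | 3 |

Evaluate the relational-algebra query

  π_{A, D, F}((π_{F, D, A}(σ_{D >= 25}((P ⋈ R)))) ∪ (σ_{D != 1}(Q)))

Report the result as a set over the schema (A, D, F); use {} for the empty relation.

Joining P and R on A yields {(1, 19, c, y, d, x), (1, 25, r, c, d, x), (1, 5, k, u, d, x), (37, 13, u, d, r, b), (37, 13, u, d, z, a), (37, 32, y, s, r, b), (37, 32, y, s, z, a)}.
σ[D >= 25]: keep tuples satisfying D >= 25 → {(1, 25, r, c, d, x), (37, 32, y, s, r, b), (37, 32, y, s, z, a)}
Keep only column(s) F, D, A: {(d, 25, 1), (r, 32, 37), (z, 32, 37)}
σ[D != 1]: keep tuples satisfying D != 1 → {(b, 37, 26), (c, 15, 35), (k, 7, 33)}
Union: {(d, 25, 1), (r, 32, 37), (z, 32, 37)} with {(b, 37, 26), (c, 15, 35), (k, 7, 33)} → {(b, 37, 26), (c, 15, 35), (d, 25, 1), (k, 7, 33), (r, 32, 37), (z, 32, 37)}
Keep only column(s) A, D, F: {(1, 25, d), (26, 37, b), (33, 7, k), (35, 15, c), (37, 32, r), (37, 32, z)}

{(1, 25, d), (26, 37, b), (33, 7, k), (35, 15, c), (37, 32, r), (37, 32, z)}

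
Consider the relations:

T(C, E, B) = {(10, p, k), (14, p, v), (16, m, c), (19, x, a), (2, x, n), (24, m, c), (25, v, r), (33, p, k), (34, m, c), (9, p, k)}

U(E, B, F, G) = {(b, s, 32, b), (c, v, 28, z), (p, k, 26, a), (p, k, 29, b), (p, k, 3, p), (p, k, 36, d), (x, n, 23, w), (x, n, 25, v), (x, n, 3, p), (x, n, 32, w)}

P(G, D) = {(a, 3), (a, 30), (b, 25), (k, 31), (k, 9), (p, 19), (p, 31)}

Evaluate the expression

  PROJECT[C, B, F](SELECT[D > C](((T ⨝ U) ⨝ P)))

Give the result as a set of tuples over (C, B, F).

{(10, k, 26), (10, k, 29), (10, k, 3), (2, n, 3), (9, k, 26), (9, k, 29), (9, k, 3)}

T ⋈ U (natural join on E, B): {(10, p, k, 26, a), (10, p, k, 29, b), (10, p, k, 3, p), (10, p, k, 36, d), (2, x, n, 23, w), (2, x, n, 25, v), (2, x, n, 3, p), (2, x, n, 32, w), (33, p, k, 26, a), (33, p, k, 29, b), (33, p, k, 3, p), (33, p, k, 36, d), (9, p, k, 26, a), (9, p, k, 29, b), (9, p, k, 3, p), (9, p, k, 36, d)}
(T ⨝ U) ⋈ P (natural join on G): {(10, p, k, 26, a, 3), (10, p, k, 26, a, 30), (10, p, k, 29, b, 25), (10, p, k, 3, p, 19), (10, p, k, 3, p, 31), (2, x, n, 3, p, 19), (2, x, n, 3, p, 31), (33, p, k, 26, a, 3), (33, p, k, 26, a, 30), (33, p, k, 29, b, 25), (33, p, k, 3, p, 19), (33, p, k, 3, p, 31), (9, p, k, 26, a, 3), (9, p, k, 26, a, 30), (9, p, k, 29, b, 25), (9, p, k, 3, p, 19), (9, p, k, 3, p, 31)}
Apply σ_{D > C}; surviving tuples: {(10, p, k, 26, a, 30), (10, p, k, 29, b, 25), (10, p, k, 3, p, 19), (10, p, k, 3, p, 31), (2, x, n, 3, p, 19), (2, x, n, 3, p, 31), (9, p, k, 26, a, 30), (9, p, k, 29, b, 25), (9, p, k, 3, p, 19), (9, p, k, 3, p, 31)}
π_{C, B, F} gives {(10, k, 26), (10, k, 29), (10, k, 3), (2, n, 3), (9, k, 26), (9, k, 29), (9, k, 3)} (3 duplicate(s) eliminated).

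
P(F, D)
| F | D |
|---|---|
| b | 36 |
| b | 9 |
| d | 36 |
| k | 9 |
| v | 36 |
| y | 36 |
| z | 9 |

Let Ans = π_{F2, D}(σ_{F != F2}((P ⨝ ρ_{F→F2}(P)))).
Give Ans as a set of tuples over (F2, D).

ρ[F→F2]: schema becomes (F2, D); tuples unchanged.
P ⋈ ρ_{F→F2}(P) (natural join on D): {(b, 36, b), (b, 36, d), (b, 36, v), (b, 36, y), (b, 9, b), (b, 9, k), (b, 9, z), (d, 36, b), (d, 36, d), (d, 36, v), (d, 36, y), (k, 9, b), (k, 9, k), (k, 9, z), (v, 36, b), (v, 36, d), (v, 36, v), (v, 36, y), (y, 36, b), (y, 36, d), (y, 36, v), (y, 36, y), (z, 9, b), (z, 9, k), (z, 9, z)}
σ[F != F2]: keep tuples satisfying F != F2 → {(b, 36, d), (b, 36, v), (b, 36, y), (b, 9, k), (b, 9, z), (d, 36, b), (d, 36, v), (d, 36, y), (k, 9, b), (k, 9, z), (v, 36, b), (v, 36, d), (v, 36, y), (y, 36, b), (y, 36, d), (y, 36, v), (z, 9, b), (z, 9, k)}
π[F2, D]: project onto (F2, D) (11 duplicate(s) eliminated) → {(b, 36), (b, 9), (d, 36), (k, 9), (v, 36), (y, 36), (z, 9)}

{(b, 36), (b, 9), (d, 36), (k, 9), (v, 36), (y, 36), (z, 9)}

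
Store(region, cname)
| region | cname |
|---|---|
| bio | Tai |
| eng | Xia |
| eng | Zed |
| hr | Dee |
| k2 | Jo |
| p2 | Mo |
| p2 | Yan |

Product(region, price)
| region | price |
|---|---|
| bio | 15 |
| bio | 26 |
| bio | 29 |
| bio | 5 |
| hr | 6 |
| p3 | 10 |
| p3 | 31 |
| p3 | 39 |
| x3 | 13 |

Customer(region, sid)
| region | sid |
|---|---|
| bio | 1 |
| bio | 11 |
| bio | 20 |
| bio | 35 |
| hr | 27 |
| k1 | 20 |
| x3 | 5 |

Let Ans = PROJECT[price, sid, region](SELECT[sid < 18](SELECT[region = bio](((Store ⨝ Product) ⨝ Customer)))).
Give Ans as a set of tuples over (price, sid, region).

Joining Store and Product on region yields {(bio, Tai, 15), (bio, Tai, 26), (bio, Tai, 29), (bio, Tai, 5), (hr, Dee, 6)}.
Joining (Store ⨝ Product) and Customer on region yields {(bio, Tai, 15, 1), (bio, Tai, 15, 11), (bio, Tai, 15, 20), (bio, Tai, 15, 35), (bio, Tai, 26, 1), (bio, Tai, 26, 11), (bio, Tai, 26, 20), (bio, Tai, 26, 35), (bio, Tai, 29, 1), (bio, Tai, 29, 11), (bio, Tai, 29, 20), (bio, Tai, 29, 35), (bio, Tai, 5, 1), (bio, Tai, 5, 11), (bio, Tai, 5, 20), (bio, Tai, 5, 35), (hr, Dee, 6, 27)}.
σ[region = bio]: keep tuples satisfying region = bio → {(bio, Tai, 15, 1), (bio, Tai, 15, 11), (bio, Tai, 15, 20), (bio, Tai, 15, 35), (bio, Tai, 26, 1), (bio, Tai, 26, 11), (bio, Tai, 26, 20), (bio, Tai, 26, 35), (bio, Tai, 29, 1), (bio, Tai, 29, 11), (bio, Tai, 29, 20), (bio, Tai, 29, 35), (bio, Tai, 5, 1), (bio, Tai, 5, 11), (bio, Tai, 5, 20), (bio, Tai, 5, 35)}
σ[sid < 18]: keep tuples satisfying sid < 18 → {(bio, Tai, 15, 1), (bio, Tai, 15, 11), (bio, Tai, 26, 1), (bio, Tai, 26, 11), (bio, Tai, 29, 1), (bio, Tai, 29, 11), (bio, Tai, 5, 1), (bio, Tai, 5, 11)}
π[price, sid, region]: project onto (price, sid, region) → {(15, 1, bio), (15, 11, bio), (26, 1, bio), (26, 11, bio), (29, 1, bio), (29, 11, bio), (5, 1, bio), (5, 11, bio)}

{(15, 1, bio), (15, 11, bio), (26, 1, bio), (26, 11, bio), (29, 1, bio), (29, 11, bio), (5, 1, bio), (5, 11, bio)}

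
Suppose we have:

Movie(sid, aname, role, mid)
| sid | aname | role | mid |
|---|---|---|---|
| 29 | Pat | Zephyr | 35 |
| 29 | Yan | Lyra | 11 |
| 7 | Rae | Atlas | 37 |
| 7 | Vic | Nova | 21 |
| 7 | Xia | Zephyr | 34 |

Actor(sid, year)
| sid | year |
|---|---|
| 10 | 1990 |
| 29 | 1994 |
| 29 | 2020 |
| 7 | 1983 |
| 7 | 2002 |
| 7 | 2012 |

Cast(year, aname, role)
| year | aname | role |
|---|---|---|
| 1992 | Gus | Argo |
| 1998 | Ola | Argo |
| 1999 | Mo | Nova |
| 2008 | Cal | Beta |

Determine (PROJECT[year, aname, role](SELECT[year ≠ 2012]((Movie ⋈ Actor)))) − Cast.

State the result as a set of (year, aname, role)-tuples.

{(1983, Rae, Atlas), (1983, Vic, Nova), (1983, Xia, Zephyr), (1994, Pat, Zephyr), (1994, Yan, Lyra), (2002, Rae, Atlas), (2002, Vic, Nova), (2002, Xia, Zephyr), (2020, Pat, Zephyr), (2020, Yan, Lyra)}

Movie ⋈ Actor (natural join on sid): {(29, Pat, Zephyr, 35, 1994), (29, Pat, Zephyr, 35, 2020), (29, Yan, Lyra, 11, 1994), (29, Yan, Lyra, 11, 2020), (7, Rae, Atlas, 37, 1983), (7, Rae, Atlas, 37, 2002), (7, Rae, Atlas, 37, 2012), (7, Vic, Nova, 21, 1983), (7, Vic, Nova, 21, 2002), (7, Vic, Nova, 21, 2012), (7, Xia, Zephyr, 34, 1983), (7, Xia, Zephyr, 34, 2002), (7, Xia, Zephyr, 34, 2012)}
Filtering on year ≠ 2012 leaves {(29, Pat, Zephyr, 35, 1994), (29, Pat, Zephyr, 35, 2020), (29, Yan, Lyra, 11, 1994), (29, Yan, Lyra, 11, 2020), (7, Rae, Atlas, 37, 1983), (7, Rae, Atlas, 37, 2002), (7, Vic, Nova, 21, 1983), (7, Vic, Nova, 21, 2002), (7, Xia, Zephyr, 34, 1983), (7, Xia, Zephyr, 34, 2002)}.
π_{year, aname, role} gives {(1983, Rae, Atlas), (1983, Vic, Nova), (1983, Xia, Zephyr), (1994, Pat, Zephyr), (1994, Yan, Lyra), (2002, Rae, Atlas), (2002, Vic, Nova), (2002, Xia, Zephyr), (2020, Pat, Zephyr), (2020, Yan, Lyra)}.
Set difference of the two operands is {(1983, Rae, Atlas), (1983, Vic, Nova), (1983, Xia, Zephyr), (1994, Pat, Zephyr), (1994, Yan, Lyra), (2002, Rae, Atlas), (2002, Vic, Nova), (2002, Xia, Zephyr), (2020, Pat, Zephyr), (2020, Yan, Lyra)}.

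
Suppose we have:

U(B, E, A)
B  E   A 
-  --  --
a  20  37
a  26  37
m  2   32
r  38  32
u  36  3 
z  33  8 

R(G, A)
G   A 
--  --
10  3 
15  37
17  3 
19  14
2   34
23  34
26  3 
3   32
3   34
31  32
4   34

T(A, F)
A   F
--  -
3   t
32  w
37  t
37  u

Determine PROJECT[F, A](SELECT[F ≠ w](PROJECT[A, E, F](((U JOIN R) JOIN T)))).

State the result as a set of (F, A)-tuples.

Joining U and R on A yields {(a, 20, 37, 15), (a, 26, 37, 15), (m, 2, 32, 3), (m, 2, 32, 31), (r, 38, 32, 3), (r, 38, 32, 31), (u, 36, 3, 10), (u, 36, 3, 17), (u, 36, 3, 26)}.
Joining (U JOIN R) and T on A yields {(a, 20, 37, 15, t), (a, 20, 37, 15, u), (a, 26, 37, 15, t), (a, 26, 37, 15, u), (m, 2, 32, 3, w), (m, 2, 32, 31, w), (r, 38, 32, 3, w), (r, 38, 32, 31, w), (u, 36, 3, 10, t), (u, 36, 3, 17, t), (u, 36, 3, 26, t)}.
Projecting to A, E, F (4 duplicate(s) eliminated): {(3, 36, t), (32, 2, w), (32, 38, w), (37, 20, t), (37, 20, u), (37, 26, t), (37, 26, u)}
Selection F ≠ w: {(3, 36, t), (37, 20, t), (37, 20, u), (37, 26, t), (37, 26, u)}
Projecting to F, A (2 duplicate(s) eliminated): {(t, 3), (t, 37), (u, 37)}

{(t, 3), (t, 37), (u, 37)}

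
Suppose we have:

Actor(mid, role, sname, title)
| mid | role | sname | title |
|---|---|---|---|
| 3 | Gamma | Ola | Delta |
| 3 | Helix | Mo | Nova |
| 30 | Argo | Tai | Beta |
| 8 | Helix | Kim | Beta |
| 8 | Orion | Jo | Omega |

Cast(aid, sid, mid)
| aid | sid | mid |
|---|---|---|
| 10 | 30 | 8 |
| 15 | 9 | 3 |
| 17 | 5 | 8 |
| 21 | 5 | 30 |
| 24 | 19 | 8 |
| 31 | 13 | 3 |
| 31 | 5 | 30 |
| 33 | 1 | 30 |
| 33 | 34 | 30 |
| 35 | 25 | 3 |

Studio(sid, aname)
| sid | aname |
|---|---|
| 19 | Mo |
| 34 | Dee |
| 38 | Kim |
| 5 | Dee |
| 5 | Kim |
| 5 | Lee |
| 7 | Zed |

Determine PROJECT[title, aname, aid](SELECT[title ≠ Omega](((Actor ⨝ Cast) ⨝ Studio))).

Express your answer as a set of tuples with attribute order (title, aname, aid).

{(Beta, Dee, 17), (Beta, Dee, 21), (Beta, Dee, 31), (Beta, Dee, 33), (Beta, Kim, 17), (Beta, Kim, 21), (Beta, Kim, 31), (Beta, Lee, 17), (Beta, Lee, 21), (Beta, Lee, 31), (Beta, Mo, 24)}

Natural join on mid: {(3, Gamma, Ola, Delta, 15, 9), (3, Gamma, Ola, Delta, 31, 13), (3, Gamma, Ola, Delta, 35, 25), (3, Helix, Mo, Nova, 15, 9), (3, Helix, Mo, Nova, 31, 13), (3, Helix, Mo, Nova, 35, 25), (30, Argo, Tai, Beta, 21, 5), (30, Argo, Tai, Beta, 31, 5), (30, Argo, Tai, Beta, 33, 1), (30, Argo, Tai, Beta, 33, 34), (8, Helix, Kim, Beta, 10, 30), (8, Helix, Kim, Beta, 17, 5), (8, Helix, Kim, Beta, 24, 19), (8, Orion, Jo, Omega, 10, 30), (8, Orion, Jo, Omega, 17, 5), (8, Orion, Jo, Omega, 24, 19)}
Natural join on sid: {(30, Argo, Tai, Beta, 21, 5, Dee), (30, Argo, Tai, Beta, 21, 5, Kim), (30, Argo, Tai, Beta, 21, 5, Lee), (30, Argo, Tai, Beta, 31, 5, Dee), (30, Argo, Tai, Beta, 31, 5, Kim), (30, Argo, Tai, Beta, 31, 5, Lee), (30, Argo, Tai, Beta, 33, 34, Dee), (8, Helix, Kim, Beta, 17, 5, Dee), (8, Helix, Kim, Beta, 17, 5, Kim), (8, Helix, Kim, Beta, 17, 5, Lee), (8, Helix, Kim, Beta, 24, 19, Mo), (8, Orion, Jo, Omega, 17, 5, Dee), (8, Orion, Jo, Omega, 17, 5, Kim), (8, Orion, Jo, Omega, 17, 5, Lee), (8, Orion, Jo, Omega, 24, 19, Mo)}
Apply σ_{title ≠ Omega}; surviving tuples: {(30, Argo, Tai, Beta, 21, 5, Dee), (30, Argo, Tai, Beta, 21, 5, Kim), (30, Argo, Tai, Beta, 21, 5, Lee), (30, Argo, Tai, Beta, 31, 5, Dee), (30, Argo, Tai, Beta, 31, 5, Kim), (30, Argo, Tai, Beta, 31, 5, Lee), (30, Argo, Tai, Beta, 33, 34, Dee), (8, Helix, Kim, Beta, 17, 5, Dee), (8, Helix, Kim, Beta, 17, 5, Kim), (8, Helix, Kim, Beta, 17, 5, Lee), (8, Helix, Kim, Beta, 24, 19, Mo)}
Projecting to title, aname, aid: {(Beta, Dee, 17), (Beta, Dee, 21), (Beta, Dee, 31), (Beta, Dee, 33), (Beta, Kim, 17), (Beta, Kim, 21), (Beta, Kim, 31), (Beta, Lee, 17), (Beta, Lee, 21), (Beta, Lee, 31), (Beta, Mo, 24)}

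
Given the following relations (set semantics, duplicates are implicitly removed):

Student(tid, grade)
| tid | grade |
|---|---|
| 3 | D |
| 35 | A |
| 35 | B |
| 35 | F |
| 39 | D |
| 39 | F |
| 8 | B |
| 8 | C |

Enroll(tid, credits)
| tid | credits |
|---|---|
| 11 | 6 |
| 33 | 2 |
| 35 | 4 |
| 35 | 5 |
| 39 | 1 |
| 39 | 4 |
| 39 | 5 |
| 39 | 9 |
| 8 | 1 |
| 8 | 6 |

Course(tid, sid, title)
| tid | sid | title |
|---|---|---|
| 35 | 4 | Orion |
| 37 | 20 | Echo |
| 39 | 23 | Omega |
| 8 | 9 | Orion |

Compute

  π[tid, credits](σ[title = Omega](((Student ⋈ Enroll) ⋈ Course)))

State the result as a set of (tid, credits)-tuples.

{(39, 1), (39, 4), (39, 5), (39, 9)}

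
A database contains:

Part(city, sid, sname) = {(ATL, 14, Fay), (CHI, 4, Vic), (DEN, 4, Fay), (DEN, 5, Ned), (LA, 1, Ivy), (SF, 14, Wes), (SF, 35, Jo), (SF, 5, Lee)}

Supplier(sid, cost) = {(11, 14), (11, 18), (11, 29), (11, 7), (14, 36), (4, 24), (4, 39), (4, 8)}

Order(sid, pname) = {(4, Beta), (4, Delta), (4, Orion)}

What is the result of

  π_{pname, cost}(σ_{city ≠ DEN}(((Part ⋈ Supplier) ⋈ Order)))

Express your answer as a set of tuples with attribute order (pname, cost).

Joining Part and Supplier on sid yields {(ATL, 14, Fay, 36), (CHI, 4, Vic, 24), (CHI, 4, Vic, 39), (CHI, 4, Vic, 8), (DEN, 4, Fay, 24), (DEN, 4, Fay, 39), (DEN, 4, Fay, 8), (SF, 14, Wes, 36)}.
Joining (Part ⋈ Supplier) and Order on sid yields {(CHI, 4, Vic, 24, Beta), (CHI, 4, Vic, 24, Delta), (CHI, 4, Vic, 24, Orion), (CHI, 4, Vic, 39, Beta), (CHI, 4, Vic, 39, Delta), (CHI, 4, Vic, 39, Orion), (CHI, 4, Vic, 8, Beta), (CHI, 4, Vic, 8, Delta), (CHI, 4, Vic, 8, Orion), (DEN, 4, Fay, 24, Beta), (DEN, 4, Fay, 24, Delta), (DEN, 4, Fay, 24, Orion), (DEN, 4, Fay, 39, Beta), (DEN, 4, Fay, 39, Delta), (DEN, 4, Fay, 39, Orion), (DEN, 4, Fay, 8, Beta), (DEN, 4, Fay, 8, Delta), (DEN, 4, Fay, 8, Orion)}.
Apply σ_{city ≠ DEN}; surviving tuples: {(CHI, 4, Vic, 24, Beta), (CHI, 4, Vic, 24, Delta), (CHI, 4, Vic, 24, Orion), (CHI, 4, Vic, 39, Beta), (CHI, 4, Vic, 39, Delta), (CHI, 4, Vic, 39, Orion), (CHI, 4, Vic, 8, Beta), (CHI, 4, Vic, 8, Delta), (CHI, 4, Vic, 8, Orion)}
Keep only column(s) pname, cost: {(Beta, 24), (Beta, 39), (Beta, 8), (Delta, 24), (Delta, 39), (Delta, 8), (Orion, 24), (Orion, 39), (Orion, 8)}

{(Beta, 24), (Beta, 39), (Beta, 8), (Delta, 24), (Delta, 39), (Delta, 8), (Orion, 24), (Orion, 39), (Orion, 8)}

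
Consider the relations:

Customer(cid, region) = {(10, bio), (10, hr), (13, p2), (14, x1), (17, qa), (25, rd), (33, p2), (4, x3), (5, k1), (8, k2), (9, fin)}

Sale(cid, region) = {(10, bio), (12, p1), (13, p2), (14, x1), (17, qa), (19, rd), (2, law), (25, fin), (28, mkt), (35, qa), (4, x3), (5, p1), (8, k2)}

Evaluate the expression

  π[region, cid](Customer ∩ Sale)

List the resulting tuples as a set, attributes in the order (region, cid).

{(bio, 10), (k2, 8), (p2, 13), (qa, 17), (x1, 14), (x3, 4)}

Intersection: {(10, bio), (10, hr), (13, p2), (14, x1), (17, qa), (25, rd), (33, p2), (4, x3), (5, k1), (8, k2), (9, fin)} with {(10, bio), (12, p1), (13, p2), (14, x1), (17, qa), (19, rd), (2, law), (25, fin), (28, mkt), (35, qa), (4, x3), (5, p1), (8, k2)} → {(10, bio), (13, p2), (14, x1), (17, qa), (4, x3), (8, k2)}
π[region, cid]: project onto (region, cid) → {(bio, 10), (k2, 8), (p2, 13), (qa, 17), (x1, 14), (x3, 4)}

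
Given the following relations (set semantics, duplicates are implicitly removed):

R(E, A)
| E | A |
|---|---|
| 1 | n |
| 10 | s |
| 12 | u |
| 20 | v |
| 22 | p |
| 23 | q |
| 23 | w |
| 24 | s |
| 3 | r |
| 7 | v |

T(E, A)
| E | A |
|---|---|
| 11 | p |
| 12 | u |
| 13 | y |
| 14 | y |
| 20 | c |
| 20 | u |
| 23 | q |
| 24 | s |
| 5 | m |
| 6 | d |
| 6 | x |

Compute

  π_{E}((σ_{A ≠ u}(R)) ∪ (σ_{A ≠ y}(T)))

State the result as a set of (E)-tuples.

{1, 10, 11, 12, 20, 22, 23, 24, 3, 5, 6, 7}

Apply σ_{A ≠ u}; surviving tuples: {(1, n), (10, s), (20, v), (22, p), (23, q), (23, w), (24, s), (3, r), (7, v)}
Apply σ_{A ≠ y}; surviving tuples: {(11, p), (12, u), (20, c), (20, u), (23, q), (24, s), (5, m), (6, d), (6, x)}
Set union of the two operands is {(1, n), (10, s), (11, p), (12, u), (20, c), (20, u), (20, v), (22, p), (23, q), (23, w), (24, s), (3, r), (5, m), (6, d), (6, x), (7, v)}.
π_{E} gives {1, 10, 11, 12, 20, 22, 23, 24, 3, 5, 6, 7} (4 duplicate(s) eliminated).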